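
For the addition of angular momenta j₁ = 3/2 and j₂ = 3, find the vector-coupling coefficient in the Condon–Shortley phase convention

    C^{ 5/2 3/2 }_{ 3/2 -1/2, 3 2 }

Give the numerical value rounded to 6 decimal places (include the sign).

+0.267261

triangle: 2!*1!*4!/8! = 48/40320
(j±m)!: 1!*2!*5!*1!*4!*1! = 5760
prefactor² = (2J+1)*Δ*N² = 288/7
  k=1: −1/(1!*1!*1!*4!*0!*0!) = -1/24
  k=2: +1/(2!*0!*0!*3!*1!*1!) = 1/12
Σ = 1/24  ⇒  CG² = 288/7*1/24² = 1/14
CG = +√(1/14) = +0.267261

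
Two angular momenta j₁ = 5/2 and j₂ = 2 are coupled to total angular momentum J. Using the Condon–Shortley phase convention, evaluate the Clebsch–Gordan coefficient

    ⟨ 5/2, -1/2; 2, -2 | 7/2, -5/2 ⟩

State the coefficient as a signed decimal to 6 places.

+0.712697  (= +√(32/63))

j₁+j₂−J=1  J+j₁−j₂=4  J−j₁+j₂=3  j₁+j₂+J+1=9
(j₁±m₁, j₂±m₂, J±M) = (2,3,0,4,1,6)
P² = 4608/7
sum k=0..0:
  [0] +1/36 = 1/36
S = 1/36
C² = P²·S² = 32/63 ; C = +0.712697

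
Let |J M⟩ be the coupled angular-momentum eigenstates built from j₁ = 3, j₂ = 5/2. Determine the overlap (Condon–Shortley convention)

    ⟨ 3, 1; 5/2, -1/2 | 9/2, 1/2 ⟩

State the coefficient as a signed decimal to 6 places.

+√(160/693) = +0.480500

j₁+j₂−J=1  J+j₁−j₂=5  J−j₁+j₂=4  j₁+j₂+J+1=11
(j₁±m₁, j₂±m₂, J±M) = (4,2,2,3,5,4)
P² = 92160/77
sum k=0..1:
  [0] +1/48 = 1/48
  [1] −1/144 = -1/144
S = 1/72
C² = P²·S² = 160/693 ; C = +0.480500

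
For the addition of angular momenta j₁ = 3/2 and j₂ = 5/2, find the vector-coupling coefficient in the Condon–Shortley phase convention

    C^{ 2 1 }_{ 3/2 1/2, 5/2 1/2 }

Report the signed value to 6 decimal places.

-0.545545  (= −√(25/84))

√[5·2!1!3!/7! · 2!1!3!2!3!1!] = √(12/7)
  +(−1)^0/∏(0,2,1,3,0,0)! = 1/12  (running 1/12)
  +(−1)^1/∏(1,1,0,2,1,1)! = -1/2  (running -5/12)
⟨..|..⟩ = √(12/7)·(-5/12) = -0.545545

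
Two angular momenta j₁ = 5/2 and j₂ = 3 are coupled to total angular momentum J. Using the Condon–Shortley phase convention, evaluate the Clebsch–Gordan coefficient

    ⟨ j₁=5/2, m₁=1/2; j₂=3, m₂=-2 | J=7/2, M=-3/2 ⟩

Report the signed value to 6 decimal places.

+0.308607

√[8·2!3!4!/10! · 3!2!1!5!2!5!] = √(1536/7)
  +(−1)^0/∏(0,2,2,1,1,3)! = 1/24  (running 1/24)
  +(−1)^1/∏(1,1,1,0,2,4)! = -1/48  (running 1/48)
⟨..|..⟩ = √(1536/7)·(1/48) = +0.308607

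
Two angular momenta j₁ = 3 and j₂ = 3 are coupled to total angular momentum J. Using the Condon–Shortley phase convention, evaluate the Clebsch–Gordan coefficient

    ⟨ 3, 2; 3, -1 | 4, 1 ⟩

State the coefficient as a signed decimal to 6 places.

j₁+j₂−J=2  J+j₁−j₂=4  J−j₁+j₂=4  j₁+j₂+J+1=11
(j₁±m₁, j₂±m₂, J±M) = (5,1,2,4,5,3)
P² = 82944/77
sum k=0..1:
  [0] +1/48 = 1/48
  [1] −1/144 = -1/144
S = 1/72
C² = P²·S² = 16/77 ; C = +0.455842

+√(16/77) ≈ +0.455842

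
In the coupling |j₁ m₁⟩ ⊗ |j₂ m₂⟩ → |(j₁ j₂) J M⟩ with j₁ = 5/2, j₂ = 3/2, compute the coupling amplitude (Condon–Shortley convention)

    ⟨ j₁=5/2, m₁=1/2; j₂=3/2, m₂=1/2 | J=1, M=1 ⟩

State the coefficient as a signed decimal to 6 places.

√[3·3!2!0!/6! · 3!2!2!1!2!0!] = √(12/5)
  +(−1)^2/∏(2,1,0,0,2,0)! = 1/4  (running 1/4)
⟨..|..⟩ = √(12/5)·(1/4) = +0.387298

+0.387298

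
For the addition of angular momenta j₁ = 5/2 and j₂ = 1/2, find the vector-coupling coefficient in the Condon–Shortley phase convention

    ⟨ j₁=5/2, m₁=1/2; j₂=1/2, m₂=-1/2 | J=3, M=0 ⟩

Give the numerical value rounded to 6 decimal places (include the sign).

+0.707107

j₁+j₂−J=0  J+j₁−j₂=5  J−j₁+j₂=1  j₁+j₂+J+1=7
(j₁±m₁, j₂±m₂, J±M) = (3,2,0,1,3,3)
P² = 72
sum k=0..0:
  [0] +1/12 = 1/12
S = 1/12
C² = P²·S² = 1/2 ; C = +0.707107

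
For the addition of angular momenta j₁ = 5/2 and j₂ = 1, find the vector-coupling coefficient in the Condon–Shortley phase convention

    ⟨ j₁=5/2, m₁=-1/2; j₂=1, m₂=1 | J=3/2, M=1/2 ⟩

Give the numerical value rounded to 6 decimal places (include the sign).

+√(1/5) ≈ +0.447214

√[4·2!3!0!/6! · 2!3!2!0!2!1!] = √(16/5)
  +(−1)^2/∏(2,0,1,0,2,0)! = 1/4  (running 1/4)
⟨..|..⟩ = √(16/5)·(1/4) = +0.447214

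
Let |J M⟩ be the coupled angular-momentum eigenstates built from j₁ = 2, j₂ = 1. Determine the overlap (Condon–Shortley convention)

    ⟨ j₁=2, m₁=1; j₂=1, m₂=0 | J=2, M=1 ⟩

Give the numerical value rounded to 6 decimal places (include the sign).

+√(1/6) = +0.408248

j₁+j₂−J=1  J+j₁−j₂=3  J−j₁+j₂=1  j₁+j₂+J+1=6
(j₁±m₁, j₂±m₂, J±M) = (3,1,1,1,3,1)
P² = 3/2
sum k=0..1:
  [0] +1/2 = 1/2
  [1] −1/6 = -1/6
S = 1/3
C² = P²·S² = 1/6 ; C = +0.408248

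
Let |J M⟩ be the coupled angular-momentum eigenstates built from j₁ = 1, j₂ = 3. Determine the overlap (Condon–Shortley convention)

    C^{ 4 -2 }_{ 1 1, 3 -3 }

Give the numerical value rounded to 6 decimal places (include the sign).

j₁+j₂−J=0  J+j₁−j₂=2  J−j₁+j₂=6  j₁+j₂+J+1=9
(j₁±m₁, j₂±m₂, J±M) = (2,0,0,6,2,6)
P² = 518400/7
sum k=0..0:
  [0] +1/1440 = 1/1440
S = 1/1440
C² = P²·S² = 1/28 ; C = +0.188982

+√(1/28) = +0.188982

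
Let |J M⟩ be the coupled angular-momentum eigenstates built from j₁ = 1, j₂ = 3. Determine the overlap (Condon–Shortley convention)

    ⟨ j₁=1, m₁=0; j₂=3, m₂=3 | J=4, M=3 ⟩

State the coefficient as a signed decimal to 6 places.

+0.500000  (= +√(1/4))

√[9·0!2!6!/9! · 1!1!6!0!7!1!] = √(129600)
  +(−1)^0/∏(0,0,1,6,1,0)! = 1/720  (running 1/720)
⟨..|..⟩ = √(129600)·(1/720) = +0.500000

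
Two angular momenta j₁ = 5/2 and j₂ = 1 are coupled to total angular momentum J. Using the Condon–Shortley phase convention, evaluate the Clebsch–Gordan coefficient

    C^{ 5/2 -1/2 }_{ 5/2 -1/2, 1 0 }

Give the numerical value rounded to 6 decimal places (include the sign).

j₁+j₂−J=1  J+j₁−j₂=4  J−j₁+j₂=1  j₁+j₂+J+1=7
(j₁±m₁, j₂±m₂, J±M) = (2,3,1,1,2,3)
P² = 144/35
sum k=0..1:
  [0] +1/6 = 1/6
  [1] −1/4 = -1/4
S = -1/12
C² = P²·S² = 1/35 ; C = -0.169031

-0.169031  (= −√(1/35))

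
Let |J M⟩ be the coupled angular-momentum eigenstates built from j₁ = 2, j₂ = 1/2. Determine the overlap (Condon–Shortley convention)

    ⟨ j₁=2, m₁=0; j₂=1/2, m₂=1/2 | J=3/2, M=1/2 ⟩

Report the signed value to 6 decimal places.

−√(2/5) ≈ -0.632456

triangle: 1!×3!×0!/5! = 6/120
(j±m)!: 2!×2!×1!×0!×2!×1! = 8
prefactor² = (2J+1)×Δ×N² = 8/5
  k=1: −1/(1!×0!×1!×0!×2!×0!) = -1/2
Σ = -1/2  ⇒  CG² = 8/5×(-1/2)² = 2/5
CG = −√(2/5) = -0.632456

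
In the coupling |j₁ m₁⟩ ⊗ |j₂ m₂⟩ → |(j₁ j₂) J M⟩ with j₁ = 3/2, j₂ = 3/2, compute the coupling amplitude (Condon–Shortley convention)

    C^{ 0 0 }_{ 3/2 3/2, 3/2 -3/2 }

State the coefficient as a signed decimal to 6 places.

+√(1/4) = +0.500000

triangle: 3!·0!·0!/4! = 6/24
(j±m)!: 3!·0!·0!·3!·0!·0! = 36
prefactor² = (2J+1)·Δ·N² = 9
  k=0: +1/(0!·3!·0!·0!·0!·0!) = 1/6
Σ = 1/6  ⇒  CG² = 9·1/6² = 1/4
CG = +√(1/4) = +0.500000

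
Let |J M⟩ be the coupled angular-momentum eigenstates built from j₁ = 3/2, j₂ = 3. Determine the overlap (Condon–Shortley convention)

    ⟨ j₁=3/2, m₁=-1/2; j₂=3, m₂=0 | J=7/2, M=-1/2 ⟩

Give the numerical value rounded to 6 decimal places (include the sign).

−√(2/21) = -0.308607

triangle: 1!×2!×5!/9! = 240/362880
(j±m)!: 1!×2!×3!×3!×3!×4! = 10368
prefactor² = (2J+1)×Δ×N² = 384/7
  k=0: +1/(0!×1!×2!×3!×0!×2!) = 1/24
  k=1: −1/(1!×0!×1!×2!×1!×3!) = -1/12
Σ = -1/24  ⇒  CG² = 384/7×(-1/24)² = 2/21
CG = −√(2/21) = -0.308607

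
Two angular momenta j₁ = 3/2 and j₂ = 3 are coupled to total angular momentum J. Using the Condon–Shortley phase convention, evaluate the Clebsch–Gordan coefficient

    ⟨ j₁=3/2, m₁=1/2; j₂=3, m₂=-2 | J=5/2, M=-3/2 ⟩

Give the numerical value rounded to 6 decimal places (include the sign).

√[6·2!1!4!/8! · 2!1!1!5!1!4!] = √(288/7)
  +(−1)^0/∏(0,2,1,1,0,3)! = 1/12  (running 1/12)
  +(−1)^1/∏(1,1,0,0,1,4)! = -1/24  (running 1/24)
⟨..|..⟩ = √(288/7)·(1/24) = +0.267261

+0.267261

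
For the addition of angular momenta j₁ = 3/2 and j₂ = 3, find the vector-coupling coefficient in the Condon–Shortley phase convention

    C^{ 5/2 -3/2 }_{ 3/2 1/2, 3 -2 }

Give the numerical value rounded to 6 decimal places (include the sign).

+0.267261

√[6·2!1!4!/8! · 2!1!1!5!1!4!] = √(288/7)
  +(−1)^0/∏(0,2,1,1,0,3)! = 1/12  (running 1/12)
  +(−1)^1/∏(1,1,0,0,1,4)! = -1/24  (running 1/24)
⟨..|..⟩ = √(288/7)·(1/24) = +0.267261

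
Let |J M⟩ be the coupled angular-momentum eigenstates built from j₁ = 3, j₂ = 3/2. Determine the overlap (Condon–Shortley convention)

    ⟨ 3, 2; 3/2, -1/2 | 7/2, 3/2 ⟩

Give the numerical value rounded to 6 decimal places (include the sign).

+0.654654

j₁+j₂−J=1  J+j₁−j₂=5  J−j₁+j₂=2  j₁+j₂+J+1=9
(j₁±m₁, j₂±m₂, J±M) = (5,1,1,2,5,2)
P² = 6400/21
sum k=0..1:
  [0] +1/24 = 1/24
  [1] −1/240 = -1/240
S = 3/80
C² = P²·S² = 3/7 ; C = +0.654654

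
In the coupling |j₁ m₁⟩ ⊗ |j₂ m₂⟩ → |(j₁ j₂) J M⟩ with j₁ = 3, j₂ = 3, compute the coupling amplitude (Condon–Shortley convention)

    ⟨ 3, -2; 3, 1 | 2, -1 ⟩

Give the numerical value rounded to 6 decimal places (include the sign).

−√(5/28) = -0.422577

√[5·4!2!2!/9! · 1!5!4!2!1!3!] = √(320/7)
  +(−1)^3/∏(3,1,2,1,0,1)! = -1/12  (running -1/12)
  +(−1)^4/∏(4,0,1,0,1,2)! = 1/48  (running -1/16)
⟨..|..⟩ = √(320/7)·(-1/16) = -0.422577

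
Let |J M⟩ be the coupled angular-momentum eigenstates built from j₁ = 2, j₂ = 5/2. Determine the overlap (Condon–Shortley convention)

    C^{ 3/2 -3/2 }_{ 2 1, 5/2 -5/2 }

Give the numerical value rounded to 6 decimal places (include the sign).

+0.534522  (= +√(2/7))

j₁+j₂−J=3  J+j₁−j₂=1  J−j₁+j₂=2  j₁+j₂+J+1=7
(j₁±m₁, j₂±m₂, J±M) = (3,1,0,5,0,3)
P² = 288/7
sum k=0..0:
  [0] +1/12 = 1/12
S = 1/12
C² = P²·S² = 2/7 ; C = +0.534522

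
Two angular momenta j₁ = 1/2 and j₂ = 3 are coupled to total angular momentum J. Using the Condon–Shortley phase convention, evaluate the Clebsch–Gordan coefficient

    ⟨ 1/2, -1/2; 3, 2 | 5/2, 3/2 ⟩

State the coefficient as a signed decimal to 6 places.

triangle: 1!*0!*5!/7! = 120/5040
(j±m)!: 0!*1!*5!*1!*4!*1! = 2880
prefactor² = (2J+1)*Δ*N² = 2880/7
  k=1: −1/(1!*0!*0!*4!*0!*1!) = -1/24
Σ = -1/24  ⇒  CG² = 2880/7*(-1/24)² = 5/7
CG = −√(5/7) = -0.845154

−√(5/7) = -0.845154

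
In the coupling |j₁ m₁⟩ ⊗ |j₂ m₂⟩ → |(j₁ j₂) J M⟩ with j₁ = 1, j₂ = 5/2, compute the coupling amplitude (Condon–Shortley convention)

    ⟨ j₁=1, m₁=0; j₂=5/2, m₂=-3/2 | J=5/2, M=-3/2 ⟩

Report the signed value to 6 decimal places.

+√(9/35) = +0.507093

triangle: 1!·1!·4!/7! = 24/5040
(j±m)!: 1!·1!·1!·4!·1!·4! = 576
prefactor² = (2J+1)·Δ·N² = 576/35
  k=0: +1/(0!·1!·1!·1!·0!·3!) = 1/6
  k=1: −1/(1!·0!·0!·0!·1!·4!) = -1/24
Σ = 1/8  ⇒  CG² = 576/35·1/8² = 9/35
CG = +√(9/35) = +0.507093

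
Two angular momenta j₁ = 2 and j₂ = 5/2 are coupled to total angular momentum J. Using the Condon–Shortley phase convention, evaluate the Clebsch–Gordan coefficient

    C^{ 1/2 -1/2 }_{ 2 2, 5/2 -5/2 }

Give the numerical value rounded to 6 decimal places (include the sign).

√[2·4!0!1!/6! · 4!0!0!5!0!1!] = √(192)
  +(−1)^0/∏(0,4,0,0,0,1)! = 1/24  (running 1/24)
⟨..|..⟩ = √(192)·(1/24) = +0.577350

+√(1/3) = +0.577350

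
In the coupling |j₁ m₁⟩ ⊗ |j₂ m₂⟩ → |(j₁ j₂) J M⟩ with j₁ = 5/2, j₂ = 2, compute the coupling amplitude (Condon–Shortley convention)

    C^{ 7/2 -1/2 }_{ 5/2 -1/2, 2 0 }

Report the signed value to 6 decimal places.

j₁+j₂−J=1  J+j₁−j₂=4  J−j₁+j₂=3  j₁+j₂+J+1=9
(j₁±m₁, j₂±m₂, J±M) = (2,3,2,2,3,4)
P² = 768/35
sum k=0..1:
  [0] +1/12 = 1/12
  [1] −1/8 = -1/8
S = -1/24
C² = P²·S² = 4/105 ; C = -0.195180

−√(4/105) = -0.195180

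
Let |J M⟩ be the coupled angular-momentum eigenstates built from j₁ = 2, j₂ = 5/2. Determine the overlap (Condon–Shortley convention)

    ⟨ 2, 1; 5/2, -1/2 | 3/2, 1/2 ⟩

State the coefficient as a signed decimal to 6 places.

triangle: 3!×1!×2!/7! = 12/5040
(j±m)!: 3!×1!×2!×3!×2!×1! = 144
prefactor² = (2J+1)×Δ×N² = 48/35
  k=0: +1/(0!×3!×1!×2!×0!×0!) = 1/12
  k=1: −1/(1!×2!×0!×1!×1!×1!) = -1/2
Σ = -5/12  ⇒  CG² = 48/35×(-5/12)² = 5/21
CG = −√(5/21) = -0.487950

-0.487950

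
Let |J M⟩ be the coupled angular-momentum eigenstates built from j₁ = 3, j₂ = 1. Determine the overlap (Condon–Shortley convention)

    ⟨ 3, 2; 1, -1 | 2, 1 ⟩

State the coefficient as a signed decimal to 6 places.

+0.690066

√[5·2!4!0!/7! · 5!1!0!2!3!1!] = √(480/7)
  +(−1)^0/∏(0,2,1,0,3,0)! = 1/12  (running 1/12)
⟨..|..⟩ = √(480/7)·(1/12) = +0.690066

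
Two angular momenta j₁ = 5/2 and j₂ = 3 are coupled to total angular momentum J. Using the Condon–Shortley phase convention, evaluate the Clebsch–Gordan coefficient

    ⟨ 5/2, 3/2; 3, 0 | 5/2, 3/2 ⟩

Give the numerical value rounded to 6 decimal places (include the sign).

−√(7/30) = -0.483046

√[6·3!2!3!/9! · 4!1!3!3!4!1!] = √(864/35)
  +(−1)^0/∏(0,3,1,3,1,0)! = 1/36  (running 1/36)
  +(−1)^1/∏(1,2,0,2,2,1)! = -1/8  (running -7/72)
⟨..|..⟩ = √(864/35)·(-7/72) = -0.483046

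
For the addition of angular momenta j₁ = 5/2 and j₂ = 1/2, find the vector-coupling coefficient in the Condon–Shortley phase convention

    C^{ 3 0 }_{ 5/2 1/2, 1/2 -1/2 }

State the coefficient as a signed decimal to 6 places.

+0.707107

triangle: 0!×5!×1!/7! = 120/5040
(j±m)!: 3!×2!×0!×1!×3!×3! = 432
prefactor² = (2J+1)×Δ×N² = 72
  k=0: +1/(0!×0!×2!×0!×3!×1!) = 1/12
Σ = 1/12  ⇒  CG² = 72×1/12² = 1/2
CG = +√(1/2) = +0.707107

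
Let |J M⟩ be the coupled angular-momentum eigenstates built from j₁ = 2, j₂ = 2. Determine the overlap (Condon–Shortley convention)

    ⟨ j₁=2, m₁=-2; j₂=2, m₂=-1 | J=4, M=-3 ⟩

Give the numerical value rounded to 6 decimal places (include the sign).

+√(1/2) = +0.707107

triangle: 0!×4!×4!/9! = 576/362880
(j±m)!: 0!×4!×1!×3!×1!×7! = 725760
prefactor² = (2J+1)×Δ×N² = 10368
  k=0: +1/(0!×0!×4!×1!×0!×3!) = 1/144
Σ = 1/144  ⇒  CG² = 10368×1/144² = 1/2
CG = +√(1/2) = +0.707107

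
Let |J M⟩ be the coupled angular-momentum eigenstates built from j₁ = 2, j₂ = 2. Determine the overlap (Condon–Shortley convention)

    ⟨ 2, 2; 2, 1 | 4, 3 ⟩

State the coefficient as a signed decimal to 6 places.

+√(1/2) = +0.707107

triangle: 0!·4!·4!/9! = 576/362880
(j±m)!: 4!·0!·3!·1!·7!·1! = 725760
prefactor² = (2J+1)·Δ·N² = 10368
  k=0: +1/(0!·0!·0!·3!·4!·1!) = 1/144
Σ = 1/144  ⇒  CG² = 10368·1/144² = 1/2
CG = +√(1/2) = +0.707107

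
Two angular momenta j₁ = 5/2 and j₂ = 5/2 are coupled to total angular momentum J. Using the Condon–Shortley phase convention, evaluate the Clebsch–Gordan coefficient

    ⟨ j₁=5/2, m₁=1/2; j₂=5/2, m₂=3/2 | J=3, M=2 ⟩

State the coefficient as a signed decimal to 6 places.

-0.288675

√[7·2!3!3!/9! · 3!2!4!1!5!1!] = √(48)
  +(−1)^1/∏(1,1,1,3,2,0)! = -1/12  (running -1/12)
  +(−1)^2/∏(2,0,0,2,3,1)! = 1/24  (running -1/24)
⟨..|..⟩ = √(48)·(-1/24) = -0.288675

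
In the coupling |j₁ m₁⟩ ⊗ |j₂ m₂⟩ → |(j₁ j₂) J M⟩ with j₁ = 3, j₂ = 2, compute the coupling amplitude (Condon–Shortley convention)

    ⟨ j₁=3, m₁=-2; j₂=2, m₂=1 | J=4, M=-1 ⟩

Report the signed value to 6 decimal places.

−√(7/20) ≈ -0.591608

triangle: 1!×5!×3!/10! = 720/3628800
(j±m)!: 1!×5!×3!×1!×3!×5! = 518400
prefactor² = (2J+1)×Δ×N² = 6480/7
  k=0: +1/(0!×1!×5!×3!×0!×0!) = 1/720
  k=1: −1/(1!×0!×4!×2!×1!×1!) = -1/48
Σ = -7/360  ⇒  CG² = 6480/7×(-7/360)² = 7/20
CG = −√(7/20) = -0.591608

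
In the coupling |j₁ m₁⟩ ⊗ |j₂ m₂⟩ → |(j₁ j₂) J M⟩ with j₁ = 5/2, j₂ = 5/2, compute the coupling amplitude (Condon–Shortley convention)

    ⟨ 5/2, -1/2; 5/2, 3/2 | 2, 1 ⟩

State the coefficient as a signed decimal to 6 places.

j₁+j₂−J=3  J+j₁−j₂=2  J−j₁+j₂=2  j₁+j₂+J+1=8
(j₁±m₁, j₂±m₂, J±M) = (2,3,4,1,3,1)
P² = 36/7
sum k=2..3:
  [2] +1/4 = 1/4
  [3] −1/12 = -1/12
S = 1/6
C² = P²·S² = 1/7 ; C = +0.377964

+0.377964  (= +√(1/7))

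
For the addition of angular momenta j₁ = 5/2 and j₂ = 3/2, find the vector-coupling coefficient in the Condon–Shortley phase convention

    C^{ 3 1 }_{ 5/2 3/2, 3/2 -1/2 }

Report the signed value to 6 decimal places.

+√(49/120) ≈ +0.639010

√[7·1!4!2!/8! · 4!1!1!2!4!2!] = √(96/5)
  +(−1)^0/∏(0,1,1,1,3,1)! = 1/6  (running 1/6)
  +(−1)^1/∏(1,0,0,0,4,2)! = -1/48  (running 7/48)
⟨..|..⟩ = √(96/5)·(7/48) = +0.639010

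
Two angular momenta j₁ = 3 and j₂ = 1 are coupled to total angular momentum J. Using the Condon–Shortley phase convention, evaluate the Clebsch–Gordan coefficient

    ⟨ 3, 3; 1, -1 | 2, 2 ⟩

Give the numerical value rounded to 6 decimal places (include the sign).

j₁+j₂−J=2  J+j₁−j₂=4  J−j₁+j₂=0  j₁+j₂+J+1=7
(j₁±m₁, j₂±m₂, J±M) = (6,0,0,2,4,0)
P² = 11520/7
sum k=0..0:
  [0] +1/48 = 1/48
S = 1/48
C² = P²·S² = 5/7 ; C = +0.845154

+0.845154  (= +√(5/7))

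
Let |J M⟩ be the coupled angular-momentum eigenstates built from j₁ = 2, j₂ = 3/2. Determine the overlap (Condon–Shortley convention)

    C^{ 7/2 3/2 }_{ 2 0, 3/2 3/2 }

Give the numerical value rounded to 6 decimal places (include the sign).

+0.534522

j₁+j₂−J=0  J+j₁−j₂=4  J−j₁+j₂=3  j₁+j₂+J+1=8
(j₁±m₁, j₂±m₂, J±M) = (2,2,3,0,5,2)
P² = 1152/7
sum k=0..0:
  [0] +1/24 = 1/24
S = 1/24
C² = P²·S² = 2/7 ; C = +0.534522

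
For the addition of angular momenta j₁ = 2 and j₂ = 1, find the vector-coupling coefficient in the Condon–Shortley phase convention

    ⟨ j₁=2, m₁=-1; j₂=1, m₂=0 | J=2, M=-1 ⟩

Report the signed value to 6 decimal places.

−√(1/6) ≈ -0.408248

√[5·1!3!1!/6! · 1!3!1!1!1!3!] = √(3/2)
  +(−1)^0/∏(0,1,3,1,0,0)! = 1/6  (running 1/6)
  +(−1)^1/∏(1,0,2,0,1,1)! = -1/2  (running -1/3)
⟨..|..⟩ = √(3/2)·(-1/3) = -0.408248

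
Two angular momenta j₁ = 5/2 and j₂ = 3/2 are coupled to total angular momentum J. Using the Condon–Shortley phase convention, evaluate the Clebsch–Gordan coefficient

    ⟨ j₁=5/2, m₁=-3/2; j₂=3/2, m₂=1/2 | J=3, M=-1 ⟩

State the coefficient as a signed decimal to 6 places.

−√(49/120) = -0.639010

√[7·1!4!2!/8! · 1!4!2!1!2!4!] = √(96/5)
  +(−1)^0/∏(0,1,4,2,0,0)! = 1/48  (running 1/48)
  +(−1)^1/∏(1,0,3,1,1,1)! = -1/6  (running -7/48)
⟨..|..⟩ = √(96/5)·(-7/48) = -0.639010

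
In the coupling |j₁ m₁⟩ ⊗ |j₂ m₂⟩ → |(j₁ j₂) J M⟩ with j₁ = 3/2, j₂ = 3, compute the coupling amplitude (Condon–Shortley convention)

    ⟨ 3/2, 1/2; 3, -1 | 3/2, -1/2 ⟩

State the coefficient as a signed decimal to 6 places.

triangle: 3!*0!*3!/7! = 36/5040
(j±m)!: 2!*1!*2!*4!*1!*2! = 192
prefactor² = (2J+1)*Δ*N² = 192/35
  k=1: −1/(1!*2!*0!*1!*0!*2!) = -1/4
Σ = -1/4  ⇒  CG² = 192/35*(-1/4)² = 12/35
CG = −√(12/35) = -0.585540

−√(12/35) ≈ -0.585540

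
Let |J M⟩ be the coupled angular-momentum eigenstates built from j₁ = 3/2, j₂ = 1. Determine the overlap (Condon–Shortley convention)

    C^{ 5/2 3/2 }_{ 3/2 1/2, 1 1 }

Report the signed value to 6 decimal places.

j₁+j₂−J=0  J+j₁−j₂=3  J−j₁+j₂=2  j₁+j₂+J+1=6
(j₁±m₁, j₂±m₂, J±M) = (2,1,2,0,4,1)
P² = 48/5
sum k=0..0:
  [0] +1/4 = 1/4
S = 1/4
C² = P²·S² = 3/5 ; C = +0.774597

+0.774597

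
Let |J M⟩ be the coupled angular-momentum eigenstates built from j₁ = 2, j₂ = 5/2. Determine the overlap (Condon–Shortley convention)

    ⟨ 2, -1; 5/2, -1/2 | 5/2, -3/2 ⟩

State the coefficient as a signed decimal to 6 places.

-0.414039  (= −√(6/35))

√[6·2!2!3!/8! · 1!3!2!3!1!4!] = √(216/35)
  +(−1)^1/∏(1,1,2,1,0,2)! = -1/4  (running -1/4)
  +(−1)^2/∏(2,0,1,0,1,3)! = 1/12  (running -1/6)
⟨..|..⟩ = √(216/35)·(-1/6) = -0.414039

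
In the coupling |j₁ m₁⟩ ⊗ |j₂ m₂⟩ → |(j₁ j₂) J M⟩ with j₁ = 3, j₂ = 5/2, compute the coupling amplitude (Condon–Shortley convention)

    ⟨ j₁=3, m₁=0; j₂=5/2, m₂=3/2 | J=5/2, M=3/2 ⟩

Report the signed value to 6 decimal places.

triangle: 3!·3!·2!/9! = 72/362880
(j±m)!: 3!·3!·4!·1!·4!·1! = 20736
prefactor² = (2J+1)·Δ·N² = 864/35
  k=2: +1/(2!·1!·1!·2!·2!·0!) = 1/8
  k=3: −1/(3!·0!·0!·1!·3!·1!) = -1/36
Σ = 7/72  ⇒  CG² = 864/35·7/72² = 7/30
CG = +√(7/30) = +0.483046

+0.483046  (= +√(7/30))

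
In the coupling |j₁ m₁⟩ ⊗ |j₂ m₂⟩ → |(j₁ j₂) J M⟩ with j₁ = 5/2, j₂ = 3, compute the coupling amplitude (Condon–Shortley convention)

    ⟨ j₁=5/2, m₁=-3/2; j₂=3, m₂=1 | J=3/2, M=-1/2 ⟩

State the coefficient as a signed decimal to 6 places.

−√(7/30) ≈ -0.483046

triangle: 4!×1!×2!/8! = 48/40320
(j±m)!: 1!×4!×4!×2!×1!×2! = 2304
prefactor² = (2J+1)×Δ×N² = 384/35
  k=3: −1/(3!×1!×1!×1!×0!×1!) = -1/6
  k=4: +1/(4!×0!×0!×0!×1!×2!) = 1/48
Σ = -7/48  ⇒  CG² = 384/35×(-7/48)² = 7/30
CG = −√(7/30) = -0.483046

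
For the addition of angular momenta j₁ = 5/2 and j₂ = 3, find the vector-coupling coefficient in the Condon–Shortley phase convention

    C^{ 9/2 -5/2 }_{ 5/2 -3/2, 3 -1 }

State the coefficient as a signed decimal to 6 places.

triangle: 1!*4!*5!/11! = 2880/39916800
(j±m)!: 1!*4!*2!*4!*2!*7! = 11612160
prefactor² = (2J+1)*Δ*N² = 92160/11
  k=0: +1/(0!*1!*4!*2!*0!*3!) = 1/288
  k=1: −1/(1!*0!*3!*1!*1!*4!) = -1/144
Σ = -1/288  ⇒  CG² = 92160/11*(-1/288)² = 10/99
CG = −√(10/99) = -0.317821

−√(10/99) = -0.317821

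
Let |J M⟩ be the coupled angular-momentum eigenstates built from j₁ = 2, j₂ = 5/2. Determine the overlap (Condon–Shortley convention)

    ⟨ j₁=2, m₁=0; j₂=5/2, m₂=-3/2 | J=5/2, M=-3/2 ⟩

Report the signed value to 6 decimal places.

√[6·2!2!3!/8! · 2!2!1!4!1!4!] = √(288/35)
  +(−1)^0/∏(0,2,2,1,0,2)! = 1/8  (running 1/8)
  +(−1)^1/∏(1,1,1,0,1,3)! = -1/6  (running -1/24)
⟨..|..⟩ = √(288/35)·(-1/24) = -0.119523

-0.119523  (= −√(1/70))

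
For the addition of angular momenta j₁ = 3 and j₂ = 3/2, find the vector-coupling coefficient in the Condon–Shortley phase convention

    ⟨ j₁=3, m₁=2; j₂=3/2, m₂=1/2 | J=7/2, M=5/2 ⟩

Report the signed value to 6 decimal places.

j₁+j₂−J=1  J+j₁−j₂=5  J−j₁+j₂=2  j₁+j₂+J+1=9
(j₁±m₁, j₂±m₂, J±M) = (5,1,2,1,6,1)
P² = 6400/7
sum k=0..1:
  [0] +1/48 = 1/48
  [1] −1/120 = -1/120
S = 1/80
C² = P²·S² = 1/7 ; C = +0.377964

+0.377964  (= +√(1/7))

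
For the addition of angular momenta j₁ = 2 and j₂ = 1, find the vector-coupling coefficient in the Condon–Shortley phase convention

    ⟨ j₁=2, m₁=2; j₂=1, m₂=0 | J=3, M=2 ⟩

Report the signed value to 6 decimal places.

√[7·0!4!2!/7! · 4!0!1!1!5!1!] = √(192)
  +(−1)^0/∏(0,0,0,1,4,1)! = 1/24  (running 1/24)
⟨..|..⟩ = √(192)·(1/24) = +0.577350

+0.577350  (= +√(1/3))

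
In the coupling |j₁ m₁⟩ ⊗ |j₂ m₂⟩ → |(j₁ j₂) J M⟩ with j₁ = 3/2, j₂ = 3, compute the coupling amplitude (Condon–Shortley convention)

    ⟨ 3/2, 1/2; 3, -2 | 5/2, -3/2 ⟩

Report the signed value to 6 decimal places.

triangle: 2!*1!*4!/8! = 48/40320
(j±m)!: 2!*1!*1!*5!*1!*4! = 5760
prefactor² = (2J+1)*Δ*N² = 288/7
  k=0: +1/(0!*2!*1!*1!*0!*3!) = 1/12
  k=1: −1/(1!*1!*0!*0!*1!*4!) = -1/24
Σ = 1/24  ⇒  CG² = 288/7*1/24² = 1/14
CG = +√(1/14) = +0.267261

+√(1/14) ≈ +0.267261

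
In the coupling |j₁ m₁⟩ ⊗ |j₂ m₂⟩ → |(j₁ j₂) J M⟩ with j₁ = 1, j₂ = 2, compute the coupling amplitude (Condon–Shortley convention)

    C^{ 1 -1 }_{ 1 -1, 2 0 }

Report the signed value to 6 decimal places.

j₁+j₂−J=2  J+j₁−j₂=0  J−j₁+j₂=2  j₁+j₂+J+1=5
(j₁±m₁, j₂±m₂, J±M) = (0,2,2,2,0,2)
P² = 8/5
sum k=2..2:
  [2] +1/4 = 1/4
S = 1/4
C² = P²·S² = 1/10 ; C = +0.316228

+√(1/10) ≈ +0.316228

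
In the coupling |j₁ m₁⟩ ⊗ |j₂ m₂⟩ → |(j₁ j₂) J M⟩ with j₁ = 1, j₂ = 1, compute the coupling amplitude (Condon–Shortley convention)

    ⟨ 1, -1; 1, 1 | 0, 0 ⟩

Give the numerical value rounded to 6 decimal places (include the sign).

j₁+j₂−J=2  J+j₁−j₂=0  J−j₁+j₂=0  j₁+j₂+J+1=3
(j₁±m₁, j₂±m₂, J±M) = (0,2,2,0,0,0)
P² = 4/3
sum k=2..2:
  [2] +1/2 = 1/2
S = 1/2
C² = P²·S² = 1/3 ; C = +0.577350

+√(1/3) = +0.577350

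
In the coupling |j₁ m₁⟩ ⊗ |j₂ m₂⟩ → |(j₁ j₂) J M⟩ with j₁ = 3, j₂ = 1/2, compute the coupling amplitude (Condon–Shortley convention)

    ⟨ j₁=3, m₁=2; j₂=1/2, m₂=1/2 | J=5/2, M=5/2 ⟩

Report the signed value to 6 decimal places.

−√(1/7) ≈ -0.377964

triangle: 1!*5!*0!/7! = 120/5040
(j±m)!: 5!*1!*1!*0!*5!*0! = 14400
prefactor² = (2J+1)*Δ*N² = 14400/7
  k=1: −1/(1!*0!*0!*0!*5!*0!) = -1/120
Σ = -1/120  ⇒  CG² = 14400/7*(-1/120)² = 1/7
CG = −√(1/7) = -0.377964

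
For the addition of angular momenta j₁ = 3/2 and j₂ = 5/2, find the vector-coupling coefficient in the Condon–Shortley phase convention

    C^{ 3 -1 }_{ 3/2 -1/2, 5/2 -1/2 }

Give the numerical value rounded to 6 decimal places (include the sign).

√[7·1!2!4!/8! · 1!2!2!3!2!4!] = √(48/5)
  +(−1)^0/∏(0,1,2,2,0,2)! = 1/8  (running 1/8)
  +(−1)^1/∏(1,0,1,1,1,3)! = -1/6  (running -1/24)
⟨..|..⟩ = √(48/5)·(-1/24) = -0.129099

-0.129099  (= −√(1/60))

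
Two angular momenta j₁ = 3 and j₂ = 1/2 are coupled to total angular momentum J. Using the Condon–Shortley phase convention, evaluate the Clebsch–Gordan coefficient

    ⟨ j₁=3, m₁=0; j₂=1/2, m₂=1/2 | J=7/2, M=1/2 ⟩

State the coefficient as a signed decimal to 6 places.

+√(4/7) ≈ +0.755929

j₁+j₂−J=0  J+j₁−j₂=6  J−j₁+j₂=1  j₁+j₂+J+1=8
(j₁±m₁, j₂±m₂, J±M) = (3,3,1,0,4,3)
P² = 5184/7
sum k=0..0:
  [0] +1/36 = 1/36
S = 1/36
C² = P²·S² = 4/7 ; C = +0.755929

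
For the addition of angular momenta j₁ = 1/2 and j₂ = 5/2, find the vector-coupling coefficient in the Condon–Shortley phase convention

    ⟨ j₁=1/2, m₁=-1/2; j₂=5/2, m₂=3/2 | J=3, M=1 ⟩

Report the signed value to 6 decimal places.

√[7·0!1!5!/7! · 0!1!4!1!4!2!] = √(192)
  +(−1)^0/∏(0,0,1,4,0,1)! = 1/24  (running 1/24)
⟨..|..⟩ = √(192)·(1/24) = +0.577350

+0.577350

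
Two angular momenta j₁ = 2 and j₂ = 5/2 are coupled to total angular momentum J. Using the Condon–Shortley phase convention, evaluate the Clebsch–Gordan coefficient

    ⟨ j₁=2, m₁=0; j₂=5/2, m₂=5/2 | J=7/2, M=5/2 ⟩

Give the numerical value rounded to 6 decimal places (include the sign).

-0.690066  (= −√(10/21))

√[8·1!3!4!/9! · 2!2!5!0!6!1!] = √(7680/7)
  +(−1)^1/∏(1,0,1,4,2,0)! = -1/48  (running -1/48)
⟨..|..⟩ = √(7680/7)·(-1/48) = -0.690066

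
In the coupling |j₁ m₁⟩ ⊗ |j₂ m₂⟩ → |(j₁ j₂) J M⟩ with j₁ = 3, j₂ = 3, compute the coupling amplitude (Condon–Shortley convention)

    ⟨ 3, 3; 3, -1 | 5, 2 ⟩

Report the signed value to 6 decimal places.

√[11·1!5!5!/12! · 6!0!2!4!7!3!] = √(345600)
  +(−1)^0/∏(0,1,0,2,5,3)! = 1/1440  (running 1/1440)
⟨..|..⟩ = √(345600)·(1/1440) = +0.408248

+√(1/6) = +0.408248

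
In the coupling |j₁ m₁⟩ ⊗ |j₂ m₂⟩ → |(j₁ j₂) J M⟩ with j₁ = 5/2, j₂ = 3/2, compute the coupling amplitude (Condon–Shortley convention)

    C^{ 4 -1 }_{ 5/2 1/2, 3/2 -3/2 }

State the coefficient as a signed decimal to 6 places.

j₁+j₂−J=0  J+j₁−j₂=5  J−j₁+j₂=3  j₁+j₂+J+1=9
(j₁±m₁, j₂±m₂, J±M) = (3,2,0,3,3,5)
P² = 6480/7
sum k=0..0:
  [0] +1/72 = 1/72
S = 1/72
C² = P²·S² = 5/28 ; C = +0.422577

+√(5/28) ≈ +0.422577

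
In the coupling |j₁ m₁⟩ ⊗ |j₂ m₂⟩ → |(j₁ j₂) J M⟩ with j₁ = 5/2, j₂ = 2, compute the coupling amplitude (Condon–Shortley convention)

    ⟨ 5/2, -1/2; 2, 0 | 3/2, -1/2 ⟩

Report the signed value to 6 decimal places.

+√(2/35) ≈ +0.239046

triangle: 3!*2!*1!/7! = 12/5040
(j±m)!: 2!*3!*2!*2!*1!*2! = 96
prefactor² = (2J+1)*Δ*N² = 32/35
  k=1: −1/(1!*2!*2!*1!*0!*0!) = -1/4
  k=2: +1/(2!*1!*1!*0!*1!*1!) = 1/2
Σ = 1/4  ⇒  CG² = 32/35*1/4² = 2/35
CG = +√(2/35) = +0.239046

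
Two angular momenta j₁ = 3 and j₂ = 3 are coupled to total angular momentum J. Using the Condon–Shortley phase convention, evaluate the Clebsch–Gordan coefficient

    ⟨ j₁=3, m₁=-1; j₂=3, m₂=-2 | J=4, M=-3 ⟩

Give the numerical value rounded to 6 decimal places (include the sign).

-0.301511  (= −√(1/11))

j₁+j₂−J=2  J+j₁−j₂=4  J−j₁+j₂=4  j₁+j₂+J+1=11
(j₁±m₁, j₂±m₂, J±M) = (2,4,1,5,1,7)
P² = 82944/11
sum k=0..1:
  [0] +1/288 = 1/288
  [1] −1/144 = -1/144
S = -1/288
C² = P²·S² = 1/11 ; C = -0.301511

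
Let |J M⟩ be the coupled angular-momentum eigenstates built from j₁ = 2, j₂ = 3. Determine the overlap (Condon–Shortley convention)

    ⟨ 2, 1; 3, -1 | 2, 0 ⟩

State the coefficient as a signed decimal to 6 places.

triangle: 3!×1!×3!/8! = 36/40320
(j±m)!: 3!×1!×2!×4!×2!×2! = 1152
prefactor² = (2J+1)×Δ×N² = 36/7
  k=0: +1/(0!×3!×1!×2!×0!×1!) = 1/12
  k=1: −1/(1!×2!×0!×1!×1!×2!) = -1/4
Σ = -1/6  ⇒  CG² = 36/7×(-1/6)² = 1/7
CG = −√(1/7) = -0.377964

−√(1/7) ≈ -0.377964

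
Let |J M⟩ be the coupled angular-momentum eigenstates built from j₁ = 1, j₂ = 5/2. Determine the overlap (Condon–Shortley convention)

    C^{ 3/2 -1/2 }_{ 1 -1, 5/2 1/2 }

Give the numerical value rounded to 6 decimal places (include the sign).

+0.447214

j₁+j₂−J=2  J+j₁−j₂=0  J−j₁+j₂=3  j₁+j₂+J+1=6
(j₁±m₁, j₂±m₂, J±M) = (0,2,3,2,1,2)
P² = 16/5
sum k=2..2:
  [2] +1/4 = 1/4
S = 1/4
C² = P²·S² = 1/5 ; C = +0.447214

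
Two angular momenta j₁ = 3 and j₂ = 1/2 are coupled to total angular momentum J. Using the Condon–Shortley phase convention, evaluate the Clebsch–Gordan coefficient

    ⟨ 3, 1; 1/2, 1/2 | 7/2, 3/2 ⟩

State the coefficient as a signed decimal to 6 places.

triangle: 0!·6!·1!/8! = 720/40320
(j±m)!: 4!·2!·1!·0!·5!·2! = 11520
prefactor² = (2J+1)·Δ·N² = 11520/7
  k=0: +1/(0!·0!·2!·1!·4!·0!) = 1/48
Σ = 1/48  ⇒  CG² = 11520/7·1/48² = 5/7
CG = +√(5/7) = +0.845154

+√(5/7) = +0.845154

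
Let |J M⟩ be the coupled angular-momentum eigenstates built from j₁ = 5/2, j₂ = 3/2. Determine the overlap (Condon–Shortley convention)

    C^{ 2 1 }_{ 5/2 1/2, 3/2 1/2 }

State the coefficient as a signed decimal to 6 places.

-0.545545  (= −√(25/84))

triangle: 2!·3!·1!/7! = 12/5040
(j±m)!: 3!·2!·2!·1!·3!·1! = 144
prefactor² = (2J+1)·Δ·N² = 12/7
  k=1: −1/(1!·1!·1!·1!·2!·0!) = -1/2
  k=2: +1/(2!·0!·0!·0!·3!·1!) = 1/12
Σ = -5/12  ⇒  CG² = 12/7·(-5/12)² = 25/84
CG = −√(25/84) = -0.545545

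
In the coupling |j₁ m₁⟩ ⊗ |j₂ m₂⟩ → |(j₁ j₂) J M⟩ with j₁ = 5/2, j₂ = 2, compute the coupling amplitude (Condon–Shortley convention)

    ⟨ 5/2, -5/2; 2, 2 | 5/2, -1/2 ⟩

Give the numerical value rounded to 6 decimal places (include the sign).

+√(3/14) ≈ +0.462910

√[6·2!3!2!/8! · 0!5!4!0!2!3!] = √(864/7)
  +(−1)^2/∏(2,0,3,2,0,0)! = 1/24  (running 1/24)
⟨..|..⟩ = √(864/7)·(1/24) = +0.462910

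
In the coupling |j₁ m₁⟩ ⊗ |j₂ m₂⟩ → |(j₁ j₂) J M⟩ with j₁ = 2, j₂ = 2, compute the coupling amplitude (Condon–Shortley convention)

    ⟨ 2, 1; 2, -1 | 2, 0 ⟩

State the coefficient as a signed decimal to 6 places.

+√(1/14) = +0.267261

√[5·2!2!2!/7! · 3!1!1!3!2!2!] = √(8/7)
  +(−1)^0/∏(0,2,1,1,1,1)! = 1/2  (running 1/2)
  +(−1)^1/∏(1,1,0,0,2,2)! = -1/4  (running 1/4)
⟨..|..⟩ = √(8/7)·(1/4) = +0.267261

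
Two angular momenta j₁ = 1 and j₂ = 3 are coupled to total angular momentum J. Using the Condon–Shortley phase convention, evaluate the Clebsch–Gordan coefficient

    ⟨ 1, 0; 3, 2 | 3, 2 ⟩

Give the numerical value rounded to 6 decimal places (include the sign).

−√(1/3) = -0.577350

j₁+j₂−J=1  J+j₁−j₂=1  J−j₁+j₂=5  j₁+j₂+J+1=8
(j₁±m₁, j₂±m₂, J±M) = (1,1,5,1,5,1)
P² = 300
sum k=0..1:
  [0] +1/120 = 1/120
  [1] −1/24 = -1/24
S = -1/30
C² = P²·S² = 1/3 ; C = -0.577350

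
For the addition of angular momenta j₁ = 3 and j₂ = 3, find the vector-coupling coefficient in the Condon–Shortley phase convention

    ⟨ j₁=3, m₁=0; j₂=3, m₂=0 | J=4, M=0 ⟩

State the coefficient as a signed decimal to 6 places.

−√(18/77) = -0.483494

√[9·2!4!4!/11! · 3!3!3!3!4!4!] = √(373248/1925)
  +(−1)^0/∏(0,2,3,3,1,1)! = 1/72  (running 1/72)
  +(−1)^1/∏(1,1,2,2,2,2)! = -1/16  (running -7/144)
  +(−1)^2/∏(2,0,1,1,3,3)! = 1/72  (running -5/144)
⟨..|..⟩ = √(373248/1925)·(-5/144) = -0.483494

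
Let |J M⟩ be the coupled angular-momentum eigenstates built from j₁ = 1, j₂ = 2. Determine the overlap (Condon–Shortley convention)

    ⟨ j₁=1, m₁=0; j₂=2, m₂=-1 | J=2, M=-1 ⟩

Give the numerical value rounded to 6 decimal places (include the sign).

j₁+j₂−J=1  J+j₁−j₂=1  J−j₁+j₂=3  j₁+j₂+J+1=6
(j₁±m₁, j₂±m₂, J±M) = (1,1,1,3,1,3)
P² = 3/2
sum k=0..1:
  [0] +1/2 = 1/2
  [1] −1/6 = -1/6
S = 1/3
C² = P²·S² = 1/6 ; C = +0.408248

+0.408248  (= +√(1/6))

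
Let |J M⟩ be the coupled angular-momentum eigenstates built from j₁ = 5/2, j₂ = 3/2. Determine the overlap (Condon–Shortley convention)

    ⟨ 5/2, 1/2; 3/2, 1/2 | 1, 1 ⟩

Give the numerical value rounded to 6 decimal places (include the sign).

j₁+j₂−J=3  J+j₁−j₂=2  J−j₁+j₂=0  j₁+j₂+J+1=6
(j₁±m₁, j₂±m₂, J±M) = (3,2,2,1,2,0)
P² = 12/5
sum k=2..2:
  [2] +1/4 = 1/4
S = 1/4
C² = P²·S² = 3/20 ; C = +0.387298

+0.387298  (= +√(3/20))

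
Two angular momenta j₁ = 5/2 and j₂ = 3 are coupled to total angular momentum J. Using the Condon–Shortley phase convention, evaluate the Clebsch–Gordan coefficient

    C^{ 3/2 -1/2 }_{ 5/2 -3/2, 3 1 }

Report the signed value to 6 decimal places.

√[4·4!1!2!/8! · 1!4!4!2!1!2!] = √(384/35)
  +(−1)^3/∏(3,1,1,1,0,1)! = -1/6  (running -1/6)
  +(−1)^4/∏(4,0,0,0,1,2)! = 1/48  (running -7/48)
⟨..|..⟩ = √(384/35)·(-7/48) = -0.483046

-0.483046  (= −√(7/30))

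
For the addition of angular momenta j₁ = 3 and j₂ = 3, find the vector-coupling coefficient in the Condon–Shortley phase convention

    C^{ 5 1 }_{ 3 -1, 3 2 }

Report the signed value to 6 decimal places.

triangle: 1!*5!*5!/12! = 14400/479001600
(j±m)!: 2!*4!*5!*1!*6!*4! = 99532800
prefactor² = (2J+1)*Δ*N² = 230400/7
  k=0: +1/(0!*1!*4!*5!*1!*0!) = 1/2880
  k=1: −1/(1!*0!*3!*4!*2!*1!) = -1/288
Σ = -1/320  ⇒  CG² = 230400/7*(-1/320)² = 9/28
CG = −√(9/28) = -0.566947

−√(9/28) = -0.566947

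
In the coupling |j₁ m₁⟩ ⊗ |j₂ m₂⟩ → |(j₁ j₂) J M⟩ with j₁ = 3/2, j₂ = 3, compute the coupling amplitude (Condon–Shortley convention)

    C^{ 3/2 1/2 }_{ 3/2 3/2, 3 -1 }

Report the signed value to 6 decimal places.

j₁+j₂−J=3  J+j₁−j₂=0  J−j₁+j₂=3  j₁+j₂+J+1=7
(j₁±m₁, j₂±m₂, J±M) = (3,0,2,4,2,1)
P² = 576/35
sum k=0..0:
  [0] +1/12 = 1/12
S = 1/12
C² = P²·S² = 4/35 ; C = +0.338062

+√(4/35) ≈ +0.338062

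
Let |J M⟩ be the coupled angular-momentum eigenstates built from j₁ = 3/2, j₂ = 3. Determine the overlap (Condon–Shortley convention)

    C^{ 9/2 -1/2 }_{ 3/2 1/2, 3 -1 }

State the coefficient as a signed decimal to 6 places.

+0.597614  (= +√(5/14))

j₁+j₂−J=0  J+j₁−j₂=3  J−j₁+j₂=6  j₁+j₂+J+1=10
(j₁±m₁, j₂±m₂, J±M) = (2,1,2,4,4,5)
P² = 23040/7
sum k=0..0:
  [0] +1/96 = 1/96
S = 1/96
C² = P²·S² = 5/14 ; C = +0.597614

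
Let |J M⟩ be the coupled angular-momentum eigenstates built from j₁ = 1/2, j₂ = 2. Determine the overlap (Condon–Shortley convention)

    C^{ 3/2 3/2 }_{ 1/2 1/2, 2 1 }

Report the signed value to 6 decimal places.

√[4·1!0!3!/5! · 1!0!3!1!3!0!] = √(36/5)
  +(−1)^0/∏(0,1,0,3,0,0)! = 1/6  (running 1/6)
⟨..|..⟩ = √(36/5)·(1/6) = +0.447214

+√(1/5) ≈ +0.447214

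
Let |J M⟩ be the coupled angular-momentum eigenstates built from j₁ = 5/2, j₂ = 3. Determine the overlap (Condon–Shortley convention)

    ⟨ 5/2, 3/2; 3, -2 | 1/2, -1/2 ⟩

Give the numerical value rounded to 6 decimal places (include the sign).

-0.487950  (= −√(5/21))

√[2·5!0!1!/7! · 4!1!1!5!0!1!] = √(960/7)
  +(−1)^1/∏(1,4,0,0,0,1)! = -1/24  (running -1/24)
⟨..|..⟩ = √(960/7)·(-1/24) = -0.487950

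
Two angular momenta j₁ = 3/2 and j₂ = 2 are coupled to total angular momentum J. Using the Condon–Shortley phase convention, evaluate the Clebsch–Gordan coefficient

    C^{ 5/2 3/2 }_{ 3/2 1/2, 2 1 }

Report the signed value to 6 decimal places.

j₁+j₂−J=1  J+j₁−j₂=2  J−j₁+j₂=3  j₁+j₂+J+1=7
(j₁±m₁, j₂±m₂, J±M) = (2,1,3,1,4,1)
P² = 144/35
sum k=0..1:
  [0] +1/6 = 1/6
  [1] −1/4 = -1/4
S = -1/12
C² = P²·S² = 1/35 ; C = -0.169031

−√(1/35) ≈ -0.169031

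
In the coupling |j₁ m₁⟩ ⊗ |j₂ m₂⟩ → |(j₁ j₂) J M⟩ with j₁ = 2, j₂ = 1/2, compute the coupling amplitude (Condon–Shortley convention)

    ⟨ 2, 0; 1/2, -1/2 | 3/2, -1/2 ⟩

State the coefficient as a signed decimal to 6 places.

+√(2/5) ≈ +0.632456

triangle: 1!×3!×0!/5! = 6/120
(j±m)!: 2!×2!×0!×1!×1!×2! = 8
prefactor² = (2J+1)×Δ×N² = 8/5
  k=0: +1/(0!×1!×2!×0!×1!×0!) = 1/2
Σ = 1/2  ⇒  CG² = 8/5×1/2² = 2/5
CG = +√(2/5) = +0.632456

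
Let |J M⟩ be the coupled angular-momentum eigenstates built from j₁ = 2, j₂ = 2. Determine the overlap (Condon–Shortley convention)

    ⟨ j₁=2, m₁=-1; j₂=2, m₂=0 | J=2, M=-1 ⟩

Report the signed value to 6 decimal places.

−√(1/14) ≈ -0.267261

triangle: 2!*2!*2!/7! = 8/5040
(j±m)!: 1!*3!*2!*2!*1!*3! = 144
prefactor² = (2J+1)*Δ*N² = 8/7
  k=1: −1/(1!*1!*2!*1!*0!*1!) = -1/2
  k=2: +1/(2!*0!*1!*0!*1!*2!) = 1/4
Σ = -1/4  ⇒  CG² = 8/7*(-1/4)² = 1/14
CG = −√(1/14) = -0.267261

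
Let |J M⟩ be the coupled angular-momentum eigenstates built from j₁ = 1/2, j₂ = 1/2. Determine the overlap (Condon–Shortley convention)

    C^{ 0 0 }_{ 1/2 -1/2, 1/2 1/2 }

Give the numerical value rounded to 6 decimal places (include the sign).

-0.707107

j₁+j₂−J=1  J+j₁−j₂=0  J−j₁+j₂=0  j₁+j₂+J+1=2
(j₁±m₁, j₂±m₂, J±M) = (0,1,1,0,0,0)
P² = 1/2
sum k=1..1:
  [1] −1/1 = -1
S = -1
C² = P²·S² = 1/2 ; C = -0.707107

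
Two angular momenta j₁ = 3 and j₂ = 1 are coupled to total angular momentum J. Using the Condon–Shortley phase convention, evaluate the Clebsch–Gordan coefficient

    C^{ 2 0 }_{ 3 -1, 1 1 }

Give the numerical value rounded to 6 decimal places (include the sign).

triangle: 2!*4!*0!/7! = 48/5040
(j±m)!: 2!*4!*2!*0!*2!*2! = 384
prefactor² = (2J+1)*Δ*N² = 128/7
  k=2: +1/(2!*0!*2!*0!*2!*0!) = 1/8
Σ = 1/8  ⇒  CG² = 128/7*1/8² = 2/7
CG = +√(2/7) = +0.534522

+0.534522  (= +√(2/7))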